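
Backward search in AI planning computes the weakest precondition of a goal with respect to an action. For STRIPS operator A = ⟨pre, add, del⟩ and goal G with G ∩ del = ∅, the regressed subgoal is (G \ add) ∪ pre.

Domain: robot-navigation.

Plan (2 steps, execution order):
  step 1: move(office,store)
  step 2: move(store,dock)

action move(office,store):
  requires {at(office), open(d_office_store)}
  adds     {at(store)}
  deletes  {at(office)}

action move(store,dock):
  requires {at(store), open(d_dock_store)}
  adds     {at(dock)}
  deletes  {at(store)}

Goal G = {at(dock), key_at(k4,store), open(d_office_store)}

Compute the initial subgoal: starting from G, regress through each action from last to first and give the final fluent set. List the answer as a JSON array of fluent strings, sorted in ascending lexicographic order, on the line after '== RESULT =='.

Regress step by step:
  through step 2 (move(store,dock)): drop {at(dock)}, keep {key_at(k4,store), open(d_office_store)}, require {at(store), open(d_dock_store)}
    → {at(store), key_at(k4,store), open(d_dock_store), open(d_office_store)}
  through step 1 (move(office,store)): drop {at(store)}, keep {key_at(k4,store), open(d_dock_store), open(d_office_store)}, require {at(office), open(d_office_store)}
    → {at(office), key_at(k4,store), open(d_dock_store), open(d_office_store)}

== RESULT ==
["at(office)", "key_at(k4,store)", "open(d_dock_store)", "open(d_office_store)"]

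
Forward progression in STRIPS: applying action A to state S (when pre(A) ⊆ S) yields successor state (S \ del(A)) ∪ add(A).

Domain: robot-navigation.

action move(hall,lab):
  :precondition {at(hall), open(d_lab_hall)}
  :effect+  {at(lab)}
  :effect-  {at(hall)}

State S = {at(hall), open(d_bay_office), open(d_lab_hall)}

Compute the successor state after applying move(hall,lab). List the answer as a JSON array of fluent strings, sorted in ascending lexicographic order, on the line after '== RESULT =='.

Compute (S \ del) ∪ add:
  pre ⊆ S: {at(hall), open(d_lab_hall)} ⊆ S  — applicable
  S \ del = {open(d_bay_office), open(d_lab_hall)}
  ∪ add   = {at(lab), open(d_bay_office), open(d_lab_hall)}

== RESULT ==
["at(lab)", "open(d_bay_office)", "open(d_lab_hall)"]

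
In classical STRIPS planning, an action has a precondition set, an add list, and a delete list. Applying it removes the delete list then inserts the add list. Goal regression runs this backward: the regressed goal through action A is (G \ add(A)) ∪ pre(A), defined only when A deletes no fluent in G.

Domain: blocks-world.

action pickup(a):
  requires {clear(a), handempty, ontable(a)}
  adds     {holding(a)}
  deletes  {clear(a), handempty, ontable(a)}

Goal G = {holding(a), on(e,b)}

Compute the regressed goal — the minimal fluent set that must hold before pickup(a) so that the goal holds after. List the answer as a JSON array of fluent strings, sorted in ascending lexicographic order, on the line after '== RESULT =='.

Compute (G \ add) ∪ pre:
  G ∩ del = {}  (empty — regression defined)
  G \ add = {holding(a), on(e,b)} \ {holding(a)} = {on(e,b)}
  ∪ pre   = {on(e,b)} ∪ {clear(a), handempty, ontable(a)}
          = {clear(a), handempty, on(e,b), ontable(a)}

== RESULT ==
["clear(a)", "handempty", "on(e,b)", "ontable(a)"]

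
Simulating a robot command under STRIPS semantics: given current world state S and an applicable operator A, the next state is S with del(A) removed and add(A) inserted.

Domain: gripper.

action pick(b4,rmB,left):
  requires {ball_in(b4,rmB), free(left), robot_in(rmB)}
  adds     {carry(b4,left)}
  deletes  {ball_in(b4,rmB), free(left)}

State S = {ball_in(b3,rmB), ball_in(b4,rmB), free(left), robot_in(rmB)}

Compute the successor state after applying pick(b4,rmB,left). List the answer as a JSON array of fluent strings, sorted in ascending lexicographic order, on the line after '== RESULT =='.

Compute (S \ del) ∪ add:
  pre ⊆ S: {ball_in(b4,rmB), free(left), robot_in(rmB)} ⊆ S  — applicable
  S \ del = {ball_in(b3,rmB), robot_in(rmB)}
  ∪ add   = {ball_in(b3,rmB), carry(b4,left), robot_in(rmB)}

== RESULT ==
["ball_in(b3,rmB)", "carry(b4,left)", "robot_in(rmB)"]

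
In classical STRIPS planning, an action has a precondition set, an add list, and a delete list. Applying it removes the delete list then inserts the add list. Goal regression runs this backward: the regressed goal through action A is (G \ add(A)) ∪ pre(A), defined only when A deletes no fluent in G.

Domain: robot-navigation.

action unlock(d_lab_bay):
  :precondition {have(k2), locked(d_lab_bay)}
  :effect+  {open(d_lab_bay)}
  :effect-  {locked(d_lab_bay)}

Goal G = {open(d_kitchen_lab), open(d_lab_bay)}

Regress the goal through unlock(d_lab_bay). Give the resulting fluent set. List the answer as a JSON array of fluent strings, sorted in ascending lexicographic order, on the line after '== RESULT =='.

Compute (G \ add) ∪ pre:
  G ∩ del = {}  (empty — regression defined)
  G \ add = {open(d_kitchen_lab), open(d_lab_bay)} \ {open(d_lab_bay)} = {open(d_kitchen_lab)}
  ∪ pre   = {open(d_kitchen_lab)} ∪ {have(k2), locked(d_lab_bay)}
          = {have(k2), locked(d_lab_bay), open(d_kitchen_lab)}

== RESULT ==
["have(k2)", "locked(d_lab_bay)", "open(d_kitchen_lab)"]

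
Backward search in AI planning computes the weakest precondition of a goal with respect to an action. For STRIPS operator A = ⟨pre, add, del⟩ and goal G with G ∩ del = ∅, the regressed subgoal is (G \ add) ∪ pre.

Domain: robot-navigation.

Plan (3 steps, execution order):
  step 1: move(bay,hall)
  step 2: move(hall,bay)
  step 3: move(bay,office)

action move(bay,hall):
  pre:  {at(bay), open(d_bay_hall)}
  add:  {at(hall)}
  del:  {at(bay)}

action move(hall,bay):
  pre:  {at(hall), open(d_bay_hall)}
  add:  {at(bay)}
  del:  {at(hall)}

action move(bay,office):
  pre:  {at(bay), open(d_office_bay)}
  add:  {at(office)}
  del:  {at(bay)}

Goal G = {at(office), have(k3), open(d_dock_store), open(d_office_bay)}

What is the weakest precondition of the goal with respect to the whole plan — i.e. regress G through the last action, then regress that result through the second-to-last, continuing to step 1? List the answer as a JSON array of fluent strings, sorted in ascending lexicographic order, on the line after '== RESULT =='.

Work backward from the goal:
  through step 3 (move(bay,office)): drop {at(office)}, keep {have(k3), open(d_dock_store), open(d_office_bay)}, require {at(bay), open(d_office_bay)}
    → {at(bay), have(k3), open(d_dock_store), open(d_office_bay)}
  through step 2 (move(hall,bay)): drop {at(bay)}, keep {have(k3), open(d_dock_store), open(d_office_bay)}, require {at(hall), open(d_bay_hall)}
    → {at(hall), have(k3), open(d_bay_hall), open(d_dock_store), open(d_office_bay)}
  through step 1 (move(bay,hall)): drop {at(hall)}, keep {have(k3), open(d_bay_hall), open(d_dock_store), open(d_office_bay)}, require {at(bay), open(d_bay_hall)}
    → {at(bay), have(k3), open(d_bay_hall), open(d_dock_store), open(d_office_bay)}

== RESULT ==
["at(bay)", "have(k3)", "open(d_bay_hall)", "open(d_dock_store)", "open(d_office_bay)"]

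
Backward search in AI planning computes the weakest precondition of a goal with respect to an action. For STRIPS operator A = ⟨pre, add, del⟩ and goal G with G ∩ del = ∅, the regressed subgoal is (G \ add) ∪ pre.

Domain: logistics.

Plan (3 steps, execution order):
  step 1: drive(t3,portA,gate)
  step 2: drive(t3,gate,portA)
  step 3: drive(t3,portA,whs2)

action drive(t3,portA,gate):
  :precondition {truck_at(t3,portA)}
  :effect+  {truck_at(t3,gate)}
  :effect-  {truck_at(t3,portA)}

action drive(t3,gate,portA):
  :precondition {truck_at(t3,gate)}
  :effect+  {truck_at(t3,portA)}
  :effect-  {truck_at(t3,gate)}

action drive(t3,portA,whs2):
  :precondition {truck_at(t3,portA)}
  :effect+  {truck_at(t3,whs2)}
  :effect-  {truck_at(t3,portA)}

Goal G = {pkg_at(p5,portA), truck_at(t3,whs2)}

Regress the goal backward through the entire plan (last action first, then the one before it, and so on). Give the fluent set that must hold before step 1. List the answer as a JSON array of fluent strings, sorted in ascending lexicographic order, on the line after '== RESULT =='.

Regress step by step:
  through step 3 (drive(t3,portA,whs2)): drop {truck_at(t3,whs2)}, keep {pkg_at(p5,portA)}, require {truck_at(t3,portA)}
    → {pkg_at(p5,portA), truck_at(t3,portA)}
  through step 2 (drive(t3,gate,portA)): drop {truck_at(t3,portA)}, keep {pkg_at(p5,portA)}, require {truck_at(t3,gate)}
    → {pkg_at(p5,portA), truck_at(t3,gate)}
  through step 1 (drive(t3,portA,gate)): drop {truck_at(t3,gate)}, keep {pkg_at(p5,portA)}, require {truck_at(t3,portA)}
    → {pkg_at(p5,portA), truck_at(t3,portA)}

== RESULT ==
["pkg_at(p5,portA)", "truck_at(t3,portA)"]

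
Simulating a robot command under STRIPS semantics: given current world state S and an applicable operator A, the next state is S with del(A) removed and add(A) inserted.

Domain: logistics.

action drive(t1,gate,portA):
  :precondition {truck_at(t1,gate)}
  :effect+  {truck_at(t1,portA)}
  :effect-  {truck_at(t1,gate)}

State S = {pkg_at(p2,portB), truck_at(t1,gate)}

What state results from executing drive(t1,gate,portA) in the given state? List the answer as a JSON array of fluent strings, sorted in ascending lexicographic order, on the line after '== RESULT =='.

Progress:
  pre ⊆ S: {truck_at(t1,gate)} ⊆ S  — applicable
  S \ del = {pkg_at(p2,portB)}
  ∪ add   = {pkg_at(p2,portB), truck_at(t1,portA)}

== RESULT ==
["pkg_at(p2,portB)", "truck_at(t1,portA)"]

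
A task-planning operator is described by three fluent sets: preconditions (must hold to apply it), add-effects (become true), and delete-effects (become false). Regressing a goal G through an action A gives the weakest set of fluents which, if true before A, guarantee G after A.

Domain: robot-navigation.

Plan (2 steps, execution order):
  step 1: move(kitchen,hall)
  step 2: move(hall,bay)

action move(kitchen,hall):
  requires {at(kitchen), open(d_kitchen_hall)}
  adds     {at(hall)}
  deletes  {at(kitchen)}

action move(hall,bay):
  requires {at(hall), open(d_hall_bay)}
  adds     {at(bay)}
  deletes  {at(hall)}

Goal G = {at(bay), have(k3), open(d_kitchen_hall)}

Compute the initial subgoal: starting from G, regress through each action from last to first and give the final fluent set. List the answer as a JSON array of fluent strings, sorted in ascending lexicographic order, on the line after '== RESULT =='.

Work backward from the goal:
  through step 2 (move(hall,bay)): drop {at(bay)}, keep {have(k3), open(d_kitchen_hall)}, require {at(hall), open(d_hall_bay)}
    → {at(hall), have(k3), open(d_hall_bay), open(d_kitchen_hall)}
  through step 1 (move(kitchen,hall)): drop {at(hall)}, keep {have(k3), open(d_hall_bay), open(d_kitchen_hall)}, require {at(kitchen), open(d_kitchen_hall)}
    → {at(kitchen), have(k3), open(d_hall_bay), open(d_kitchen_hall)}

== RESULT ==
["at(kitchen)", "have(k3)", "open(d_hall_bay)", "open(d_kitchen_hall)"]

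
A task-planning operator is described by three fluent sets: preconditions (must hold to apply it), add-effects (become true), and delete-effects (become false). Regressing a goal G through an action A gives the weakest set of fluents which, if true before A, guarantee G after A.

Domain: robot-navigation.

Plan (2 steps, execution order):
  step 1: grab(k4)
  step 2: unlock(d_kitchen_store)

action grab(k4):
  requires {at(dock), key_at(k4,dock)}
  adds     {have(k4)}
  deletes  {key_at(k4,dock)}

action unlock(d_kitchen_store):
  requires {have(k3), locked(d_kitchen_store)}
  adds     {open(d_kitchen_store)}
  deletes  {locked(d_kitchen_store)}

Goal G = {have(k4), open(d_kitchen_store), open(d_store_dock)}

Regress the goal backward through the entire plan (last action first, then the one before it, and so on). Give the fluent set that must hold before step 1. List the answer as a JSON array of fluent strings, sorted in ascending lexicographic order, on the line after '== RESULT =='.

Work backward from the goal:
  through step 2 (unlock(d_kitchen_store)): drop {open(d_kitchen_store)}, keep {have(k4), open(d_store_dock)}, require {have(k3), locked(d_kitchen_store)}
    → {have(k3), have(k4), locked(d_kitchen_store), open(d_store_dock)}
  through step 1 (grab(k4)): drop {have(k4)}, keep {have(k3), locked(d_kitchen_store), open(d_store_dock)}, require {at(dock), key_at(k4,dock)}
    → {at(dock), have(k3), key_at(k4,dock), locked(d_kitchen_store), open(d_store_dock)}

== RESULT ==
["at(dock)", "have(k3)", "key_at(k4,dock)", "locked(d_kitchen_store)", "open(d_store_dock)"]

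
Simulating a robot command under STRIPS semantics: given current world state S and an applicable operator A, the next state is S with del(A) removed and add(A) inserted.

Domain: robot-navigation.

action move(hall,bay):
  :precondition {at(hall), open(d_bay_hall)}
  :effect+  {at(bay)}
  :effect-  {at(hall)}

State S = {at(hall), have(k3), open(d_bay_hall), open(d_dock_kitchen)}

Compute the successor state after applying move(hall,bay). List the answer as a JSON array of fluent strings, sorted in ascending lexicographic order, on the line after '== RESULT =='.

Progress:
  pre ⊆ S: {at(hall), open(d_bay_hall)} ⊆ S  — applicable
  S \ del = {have(k3), open(d_bay_hall), open(d_dock_kitchen)}
  ∪ add   = {at(bay), have(k3), open(d_bay_hall), open(d_dock_kitchen)}

== RESULT ==
["at(bay)", "have(k3)", "open(d_bay_hall)", "open(d_dock_kitchen)"]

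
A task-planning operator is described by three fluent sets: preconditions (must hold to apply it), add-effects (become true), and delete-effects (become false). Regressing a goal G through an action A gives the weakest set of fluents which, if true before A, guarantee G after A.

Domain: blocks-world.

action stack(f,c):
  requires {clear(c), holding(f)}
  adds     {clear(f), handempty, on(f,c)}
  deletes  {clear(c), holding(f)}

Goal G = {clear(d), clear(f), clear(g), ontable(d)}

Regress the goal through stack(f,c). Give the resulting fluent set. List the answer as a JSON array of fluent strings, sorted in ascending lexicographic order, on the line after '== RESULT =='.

Regress:
  G ∩ del = {}  (empty — regression defined)
  G \ add = {clear(d), clear(f), clear(g), ontable(d)} \ {clear(f), handempty, on(f,c)} = {clear(d), clear(g), ontable(d)}
  ∪ pre   = {clear(d), clear(g), ontable(d)} ∪ {clear(c), holding(f)}
          = {clear(c), clear(d), clear(g), holding(f), ontable(d)}

== RESULT ==
["clear(c)", "clear(d)", "clear(g)", "holding(f)", "ontable(d)"]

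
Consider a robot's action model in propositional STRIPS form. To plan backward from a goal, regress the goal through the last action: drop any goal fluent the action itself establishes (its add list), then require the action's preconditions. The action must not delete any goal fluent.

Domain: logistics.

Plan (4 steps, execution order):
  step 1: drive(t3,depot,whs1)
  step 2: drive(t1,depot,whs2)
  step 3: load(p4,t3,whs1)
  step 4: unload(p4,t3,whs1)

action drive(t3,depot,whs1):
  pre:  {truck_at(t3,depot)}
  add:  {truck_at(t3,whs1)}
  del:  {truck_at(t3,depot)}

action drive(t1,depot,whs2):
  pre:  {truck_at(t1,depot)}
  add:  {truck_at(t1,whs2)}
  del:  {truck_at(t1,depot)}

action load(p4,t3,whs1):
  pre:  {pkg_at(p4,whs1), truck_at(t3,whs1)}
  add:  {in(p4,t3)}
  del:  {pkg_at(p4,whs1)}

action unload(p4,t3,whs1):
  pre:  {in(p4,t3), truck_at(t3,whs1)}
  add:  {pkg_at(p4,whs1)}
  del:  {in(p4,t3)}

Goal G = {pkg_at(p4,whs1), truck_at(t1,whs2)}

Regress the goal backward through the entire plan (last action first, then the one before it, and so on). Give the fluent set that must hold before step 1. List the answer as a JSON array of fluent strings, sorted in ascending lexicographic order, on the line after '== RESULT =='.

Work backward from the goal:
  through step 4 (unload(p4,t3,whs1)): drop {pkg_at(p4,whs1)}, keep {truck_at(t1,whs2)}, require {in(p4,t3), truck_at(t3,whs1)}
    → {in(p4,t3), truck_at(t1,whs2), truck_at(t3,whs1)}
  through step 3 (load(p4,t3,whs1)): drop {in(p4,t3)}, keep {truck_at(t1,whs2), truck_at(t3,whs1)}, require {pkg_at(p4,whs1), truck_at(t3,whs1)}
    → {pkg_at(p4,whs1), truck_at(t1,whs2), truck_at(t3,whs1)}
  through step 2 (drive(t1,depot,whs2)): drop {truck_at(t1,whs2)}, keep {pkg_at(p4,whs1), truck_at(t3,whs1)}, require {truck_at(t1,depot)}
    → {pkg_at(p4,whs1), truck_at(t1,depot), truck_at(t3,whs1)}
  through step 1 (drive(t3,depot,whs1)): drop {truck_at(t3,whs1)}, keep {pkg_at(p4,whs1), truck_at(t1,depot)}, require {truck_at(t3,depot)}
    → {pkg_at(p4,whs1), truck_at(t1,depot), truck_at(t3,depot)}

== RESULT ==
["pkg_at(p4,whs1)", "truck_at(t1,depot)", "truck_at(t3,depot)"]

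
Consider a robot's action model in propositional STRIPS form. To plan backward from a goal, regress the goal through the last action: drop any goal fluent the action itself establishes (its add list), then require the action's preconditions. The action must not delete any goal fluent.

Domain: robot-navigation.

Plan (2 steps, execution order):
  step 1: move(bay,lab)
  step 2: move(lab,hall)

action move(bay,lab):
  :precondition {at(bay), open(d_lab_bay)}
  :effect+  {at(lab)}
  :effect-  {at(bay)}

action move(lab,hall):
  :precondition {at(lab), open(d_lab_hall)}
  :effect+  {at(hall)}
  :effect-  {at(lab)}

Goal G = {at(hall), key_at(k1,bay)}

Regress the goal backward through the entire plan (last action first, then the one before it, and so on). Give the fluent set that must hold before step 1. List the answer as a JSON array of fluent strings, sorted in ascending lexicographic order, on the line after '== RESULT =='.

Regress step by step:
  through step 2 (move(lab,hall)): drop {at(hall)}, keep {key_at(k1,bay)}, require {at(lab), open(d_lab_hall)}
    → {at(lab), key_at(k1,bay), open(d_lab_hall)}
  through step 1 (move(bay,lab)): drop {at(lab)}, keep {key_at(k1,bay), open(d_lab_hall)}, require {at(bay), open(d_lab_bay)}
    → {at(bay), key_at(k1,bay), open(d_lab_bay), open(d_lab_hall)}

== RESULT ==
["at(bay)", "key_at(k1,bay)", "open(d_lab_bay)", "open(d_lab_hall)"]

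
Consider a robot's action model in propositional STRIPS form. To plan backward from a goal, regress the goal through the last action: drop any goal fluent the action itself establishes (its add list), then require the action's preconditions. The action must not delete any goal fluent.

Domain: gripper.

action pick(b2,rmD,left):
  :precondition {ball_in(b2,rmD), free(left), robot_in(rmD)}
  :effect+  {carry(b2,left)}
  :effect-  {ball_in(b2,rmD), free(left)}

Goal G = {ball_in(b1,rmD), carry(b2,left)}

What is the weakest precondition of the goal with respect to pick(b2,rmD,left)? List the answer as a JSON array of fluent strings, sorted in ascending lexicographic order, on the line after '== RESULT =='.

Compute (G \ add) ∪ pre:
  G ∩ del = {}  (empty — regression defined)
  G \ add = {ball_in(b1,rmD), carry(b2,left)} \ {carry(b2,left)} = {ball_in(b1,rmD)}
  ∪ pre   = {ball_in(b1,rmD)} ∪ {ball_in(b2,rmD), free(left), robot_in(rmD)}
          = {ball_in(b1,rmD), ball_in(b2,rmD), free(left), robot_in(rmD)}

== RESULT ==
["ball_in(b1,rmD)", "ball_in(b2,rmD)", "free(left)", "robot_in(rmD)"]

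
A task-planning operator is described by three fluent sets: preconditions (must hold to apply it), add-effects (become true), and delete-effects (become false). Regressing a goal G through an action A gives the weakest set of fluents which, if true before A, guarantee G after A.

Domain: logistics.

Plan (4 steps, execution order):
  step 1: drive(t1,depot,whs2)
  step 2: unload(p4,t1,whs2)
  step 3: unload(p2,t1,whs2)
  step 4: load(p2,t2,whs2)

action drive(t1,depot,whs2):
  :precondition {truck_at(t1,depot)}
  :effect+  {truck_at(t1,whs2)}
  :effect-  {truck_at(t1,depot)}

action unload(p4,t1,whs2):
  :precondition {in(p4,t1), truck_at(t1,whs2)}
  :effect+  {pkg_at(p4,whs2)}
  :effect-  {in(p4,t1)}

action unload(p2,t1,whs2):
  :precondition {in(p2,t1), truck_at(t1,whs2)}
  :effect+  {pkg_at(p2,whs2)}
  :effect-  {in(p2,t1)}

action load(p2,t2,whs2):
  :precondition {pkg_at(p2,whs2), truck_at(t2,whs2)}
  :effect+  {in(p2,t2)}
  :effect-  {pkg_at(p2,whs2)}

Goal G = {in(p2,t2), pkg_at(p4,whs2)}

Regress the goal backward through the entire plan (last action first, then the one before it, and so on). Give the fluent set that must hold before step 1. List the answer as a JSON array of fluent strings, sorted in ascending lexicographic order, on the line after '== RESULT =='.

Work backward from the goal:
  through step 4 (load(p2,t2,whs2)): drop {in(p2,t2)}, keep {pkg_at(p4,whs2)}, require {pkg_at(p2,whs2), truck_at(t2,whs2)}
    → {pkg_at(p2,whs2), pkg_at(p4,whs2), truck_at(t2,whs2)}
  through step 3 (unload(p2,t1,whs2)): drop {pkg_at(p2,whs2)}, keep {pkg_at(p4,whs2), truck_at(t2,whs2)}, require {in(p2,t1), truck_at(t1,whs2)}
    → {in(p2,t1), pkg_at(p4,whs2), truck_at(t1,whs2), truck_at(t2,whs2)}
  through step 2 (unload(p4,t1,whs2)): drop {pkg_at(p4,whs2)}, keep {in(p2,t1), truck_at(t1,whs2), truck_at(t2,whs2)}, require {in(p4,t1), truck_at(t1,whs2)}
    → {in(p2,t1), in(p4,t1), truck_at(t1,whs2), truck_at(t2,whs2)}
  through step 1 (drive(t1,depot,whs2)): drop {truck_at(t1,whs2)}, keep {in(p2,t1), in(p4,t1), truck_at(t2,whs2)}, require {truck_at(t1,depot)}
    → {in(p2,t1), in(p4,t1), truck_at(t1,depot), truck_at(t2,whs2)}

== RESULT ==
["in(p2,t1)", "in(p4,t1)", "truck_at(t1,depot)", "truck_at(t2,whs2)"]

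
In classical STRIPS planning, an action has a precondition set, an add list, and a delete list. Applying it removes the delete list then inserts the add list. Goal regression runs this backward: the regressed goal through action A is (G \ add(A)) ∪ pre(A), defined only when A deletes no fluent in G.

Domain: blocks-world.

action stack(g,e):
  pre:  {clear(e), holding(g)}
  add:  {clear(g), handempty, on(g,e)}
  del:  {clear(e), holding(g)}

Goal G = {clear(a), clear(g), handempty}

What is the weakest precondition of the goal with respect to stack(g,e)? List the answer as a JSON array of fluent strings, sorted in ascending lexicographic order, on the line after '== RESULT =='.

Regress:
  G ∩ del = {}  (empty — regression defined)
  G \ add = {clear(a), clear(g), handempty} \ {clear(g), handempty, on(g,e)} = {clear(a)}
  ∪ pre   = {clear(a)} ∪ {clear(e), holding(g)}
          = {clear(a), clear(e), holding(g)}

== RESULT ==
["clear(a)", "clear(e)", "holding(g)"]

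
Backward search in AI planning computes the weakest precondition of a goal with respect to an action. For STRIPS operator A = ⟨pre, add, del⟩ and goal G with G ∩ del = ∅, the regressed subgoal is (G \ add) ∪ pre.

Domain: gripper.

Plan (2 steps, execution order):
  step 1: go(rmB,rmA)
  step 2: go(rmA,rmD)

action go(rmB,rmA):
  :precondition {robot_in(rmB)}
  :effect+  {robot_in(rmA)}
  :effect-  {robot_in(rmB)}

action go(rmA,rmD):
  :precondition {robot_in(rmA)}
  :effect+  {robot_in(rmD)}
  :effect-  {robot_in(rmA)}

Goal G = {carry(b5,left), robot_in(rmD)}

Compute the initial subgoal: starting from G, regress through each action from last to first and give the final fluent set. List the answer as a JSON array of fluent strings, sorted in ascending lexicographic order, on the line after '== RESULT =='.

Work backward from the goal:
  through step 2 (go(rmA,rmD)): drop {robot_in(rmD)}, keep {carry(b5,left)}, require {robot_in(rmA)}
    → {carry(b5,left), robot_in(rmA)}
  through step 1 (go(rmB,rmA)): drop {robot_in(rmA)}, keep {carry(b5,left)}, require {robot_in(rmB)}
    → {carry(b5,left), robot_in(rmB)}

== RESULT ==
["carry(b5,left)", "robot_in(rmB)"]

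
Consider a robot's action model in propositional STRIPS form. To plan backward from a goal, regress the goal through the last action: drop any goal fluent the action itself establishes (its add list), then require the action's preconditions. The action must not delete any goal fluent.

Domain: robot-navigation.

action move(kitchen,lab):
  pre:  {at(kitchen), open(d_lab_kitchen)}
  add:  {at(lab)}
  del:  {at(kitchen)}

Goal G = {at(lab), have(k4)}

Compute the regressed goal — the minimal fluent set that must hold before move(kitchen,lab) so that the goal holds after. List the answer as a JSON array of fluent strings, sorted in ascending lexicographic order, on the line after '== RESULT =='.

Compute (G \ add) ∪ pre:
  G ∩ del = {}  (empty — regression defined)
  G \ add = {at(lab), have(k4)} \ {at(lab)} = {have(k4)}
  ∪ pre   = {have(k4)} ∪ {at(kitchen), open(d_lab_kitchen)}
          = {at(kitchen), have(k4), open(d_lab_kitchen)}

== RESULT ==
["at(kitchen)", "have(k4)", "open(d_lab_kitchen)"]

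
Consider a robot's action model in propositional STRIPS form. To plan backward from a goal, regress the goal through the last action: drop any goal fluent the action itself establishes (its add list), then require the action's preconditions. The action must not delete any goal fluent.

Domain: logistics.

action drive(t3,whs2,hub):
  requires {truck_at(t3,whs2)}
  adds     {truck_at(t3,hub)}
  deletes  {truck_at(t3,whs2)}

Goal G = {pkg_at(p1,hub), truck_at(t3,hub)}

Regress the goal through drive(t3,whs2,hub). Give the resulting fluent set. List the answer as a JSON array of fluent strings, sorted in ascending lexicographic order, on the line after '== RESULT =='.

Regress:
  G ∩ del = {}  (empty — regression defined)
  G \ add = {pkg_at(p1,hub), truck_at(t3,hub)} \ {truck_at(t3,hub)} = {pkg_at(p1,hub)}
  ∪ pre   = {pkg_at(p1,hub)} ∪ {truck_at(t3,whs2)}
          = {pkg_at(p1,hub), truck_at(t3,whs2)}

== RESULT ==
["pkg_at(p1,hub)", "truck_at(t3,whs2)"]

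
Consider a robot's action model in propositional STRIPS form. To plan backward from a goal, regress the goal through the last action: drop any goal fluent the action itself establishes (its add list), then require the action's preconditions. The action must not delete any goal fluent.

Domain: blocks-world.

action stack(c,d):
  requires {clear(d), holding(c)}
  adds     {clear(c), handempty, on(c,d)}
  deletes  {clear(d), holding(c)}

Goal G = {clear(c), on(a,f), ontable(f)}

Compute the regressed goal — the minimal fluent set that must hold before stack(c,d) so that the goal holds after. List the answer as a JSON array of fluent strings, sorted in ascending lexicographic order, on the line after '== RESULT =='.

Regress:
  G ∩ del = {}  (empty — regression defined)
  G \ add = {clear(c), on(a,f), ontable(f)} \ {clear(c), handempty, on(c,d)} = {on(a,f), ontable(f)}
  ∪ pre   = {on(a,f), ontable(f)} ∪ {clear(d), holding(c)}
          = {clear(d), holding(c), on(a,f), ontable(f)}

== RESULT ==
["clear(d)", "holding(c)", "on(a,f)", "ontable(f)"]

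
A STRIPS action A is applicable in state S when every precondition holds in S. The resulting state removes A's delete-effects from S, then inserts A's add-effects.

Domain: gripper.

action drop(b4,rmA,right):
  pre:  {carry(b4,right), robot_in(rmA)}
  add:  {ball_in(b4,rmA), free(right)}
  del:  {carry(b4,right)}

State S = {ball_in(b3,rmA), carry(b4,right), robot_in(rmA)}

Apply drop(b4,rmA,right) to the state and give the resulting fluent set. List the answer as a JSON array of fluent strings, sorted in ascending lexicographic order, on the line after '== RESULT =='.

Compute (S \ del) ∪ add:
  pre ⊆ S: {carry(b4,right), robot_in(rmA)} ⊆ S  — applicable
  S \ del = {ball_in(b3,rmA), robot_in(rmA)}
  ∪ add   = {ball_in(b3,rmA), ball_in(b4,rmA), free(right), robot_in(rmA)}

== RESULT ==
["ball_in(b3,rmA)", "ball_in(b4,rmA)", "free(right)", "robot_in(rmA)"]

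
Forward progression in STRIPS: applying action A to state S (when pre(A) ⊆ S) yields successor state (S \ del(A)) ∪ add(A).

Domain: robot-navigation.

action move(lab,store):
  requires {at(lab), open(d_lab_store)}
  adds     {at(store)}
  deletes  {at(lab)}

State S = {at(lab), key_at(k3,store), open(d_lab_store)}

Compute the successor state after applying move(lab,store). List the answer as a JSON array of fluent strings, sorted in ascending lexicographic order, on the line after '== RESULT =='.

Progress:
  pre ⊆ S: {at(lab), open(d_lab_store)} ⊆ S  — applicable
  S \ del = {key_at(k3,store), open(d_lab_store)}
  ∪ add   = {at(store), key_at(k3,store), open(d_lab_store)}

== RESULT ==
["at(store)", "key_at(k3,store)", "open(d_lab_store)"]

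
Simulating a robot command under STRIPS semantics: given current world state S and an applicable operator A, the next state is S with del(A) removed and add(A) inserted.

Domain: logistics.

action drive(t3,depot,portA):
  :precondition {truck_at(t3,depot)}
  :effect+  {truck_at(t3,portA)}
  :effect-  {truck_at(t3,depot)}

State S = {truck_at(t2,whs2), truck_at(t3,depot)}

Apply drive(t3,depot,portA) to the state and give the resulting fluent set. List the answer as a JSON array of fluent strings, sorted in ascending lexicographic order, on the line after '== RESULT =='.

Compute (S \ del) ∪ add:
  pre ⊆ S: {truck_at(t3,depot)} ⊆ S  — applicable
  S \ del = {truck_at(t2,whs2)}
  ∪ add   = {truck_at(t2,whs2), truck_at(t3,portA)}

== RESULT ==
["truck_at(t2,whs2)", "truck_at(t3,portA)"]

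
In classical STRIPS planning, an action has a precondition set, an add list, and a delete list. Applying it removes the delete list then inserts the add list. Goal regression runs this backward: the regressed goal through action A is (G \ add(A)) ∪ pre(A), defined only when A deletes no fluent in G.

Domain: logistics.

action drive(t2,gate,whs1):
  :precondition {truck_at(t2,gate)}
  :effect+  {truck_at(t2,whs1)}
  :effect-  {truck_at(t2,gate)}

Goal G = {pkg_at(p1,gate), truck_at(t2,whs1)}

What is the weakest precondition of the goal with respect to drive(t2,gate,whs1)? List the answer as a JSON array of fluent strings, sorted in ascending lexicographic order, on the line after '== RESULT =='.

Regress:
  G ∩ del = {}  (empty — regression defined)
  G \ add = {pkg_at(p1,gate), truck_at(t2,whs1)} \ {truck_at(t2,whs1)} = {pkg_at(p1,gate)}
  ∪ pre   = {pkg_at(p1,gate)} ∪ {truck_at(t2,gate)}
          = {pkg_at(p1,gate), truck_at(t2,gate)}

== RESULT ==
["pkg_at(p1,gate)", "truck_at(t2,gate)"]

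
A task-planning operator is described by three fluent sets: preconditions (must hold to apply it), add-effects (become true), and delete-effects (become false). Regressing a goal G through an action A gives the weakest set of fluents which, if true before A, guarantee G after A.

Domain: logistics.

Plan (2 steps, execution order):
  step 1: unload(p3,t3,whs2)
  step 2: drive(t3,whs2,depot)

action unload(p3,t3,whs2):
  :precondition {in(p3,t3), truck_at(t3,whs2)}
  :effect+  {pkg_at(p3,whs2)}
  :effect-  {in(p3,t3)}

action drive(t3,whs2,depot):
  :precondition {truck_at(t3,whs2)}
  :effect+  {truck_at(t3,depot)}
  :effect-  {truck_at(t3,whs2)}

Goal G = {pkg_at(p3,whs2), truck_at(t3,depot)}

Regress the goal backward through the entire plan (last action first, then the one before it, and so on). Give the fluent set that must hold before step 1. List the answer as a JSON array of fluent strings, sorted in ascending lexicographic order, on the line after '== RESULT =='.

Regress step by step:
  through step 2 (drive(t3,whs2,depot)): drop {truck_at(t3,depot)}, keep {pkg_at(p3,whs2)}, require {truck_at(t3,whs2)}
    → {pkg_at(p3,whs2), truck_at(t3,whs2)}
  through step 1 (unload(p3,t3,whs2)): drop {pkg_at(p3,whs2)}, keep {truck_at(t3,whs2)}, require {in(p3,t3), truck_at(t3,whs2)}
    → {in(p3,t3), truck_at(t3,whs2)}

== RESULT ==
["in(p3,t3)", "truck_at(t3,whs2)"]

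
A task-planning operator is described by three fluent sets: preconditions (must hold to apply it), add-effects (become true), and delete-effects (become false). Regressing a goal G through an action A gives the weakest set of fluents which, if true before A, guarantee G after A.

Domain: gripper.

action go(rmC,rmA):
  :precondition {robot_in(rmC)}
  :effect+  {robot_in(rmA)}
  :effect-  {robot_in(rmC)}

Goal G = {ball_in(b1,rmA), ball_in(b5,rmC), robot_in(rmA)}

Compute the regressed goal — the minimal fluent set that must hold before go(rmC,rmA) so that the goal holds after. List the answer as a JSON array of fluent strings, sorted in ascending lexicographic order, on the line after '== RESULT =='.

Regress:
  G ∩ del = {}  (empty — regression defined)
  G \ add = {ball_in(b1,rmA), ball_in(b5,rmC), robot_in(rmA)} \ {robot_in(rmA)} = {ball_in(b1,rmA), ball_in(b5,rmC)}
  ∪ pre   = {ball_in(b1,rmA), ball_in(b5,rmC)} ∪ {robot_in(rmC)}
          = {ball_in(b1,rmA), ball_in(b5,rmC), robot_in(rmC)}

== RESULT ==
["ball_in(b1,rmA)", "ball_in(b5,rmC)", "robot_in(rmC)"]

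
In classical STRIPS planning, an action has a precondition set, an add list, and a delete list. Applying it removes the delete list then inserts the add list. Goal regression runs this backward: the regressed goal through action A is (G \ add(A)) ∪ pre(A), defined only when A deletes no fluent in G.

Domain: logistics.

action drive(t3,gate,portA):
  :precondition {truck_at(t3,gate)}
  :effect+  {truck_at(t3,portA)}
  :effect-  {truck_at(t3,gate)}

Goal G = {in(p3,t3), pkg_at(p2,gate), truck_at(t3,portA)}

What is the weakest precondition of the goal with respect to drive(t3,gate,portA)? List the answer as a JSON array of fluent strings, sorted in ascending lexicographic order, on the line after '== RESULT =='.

Compute (G \ add) ∪ pre:
  G ∩ del = {}  (empty — regression defined)
  G \ add = {in(p3,t3), pkg_at(p2,gate), truck_at(t3,portA)} \ {truck_at(t3,portA)} = {in(p3,t3), pkg_at(p2,gate)}
  ∪ pre   = {in(p3,t3), pkg_at(p2,gate)} ∪ {truck_at(t3,gate)}
          = {in(p3,t3), pkg_at(p2,gate), truck_at(t3,gate)}

== RESULT ==
["in(p3,t3)", "pkg_at(p2,gate)", "truck_at(t3,gate)"]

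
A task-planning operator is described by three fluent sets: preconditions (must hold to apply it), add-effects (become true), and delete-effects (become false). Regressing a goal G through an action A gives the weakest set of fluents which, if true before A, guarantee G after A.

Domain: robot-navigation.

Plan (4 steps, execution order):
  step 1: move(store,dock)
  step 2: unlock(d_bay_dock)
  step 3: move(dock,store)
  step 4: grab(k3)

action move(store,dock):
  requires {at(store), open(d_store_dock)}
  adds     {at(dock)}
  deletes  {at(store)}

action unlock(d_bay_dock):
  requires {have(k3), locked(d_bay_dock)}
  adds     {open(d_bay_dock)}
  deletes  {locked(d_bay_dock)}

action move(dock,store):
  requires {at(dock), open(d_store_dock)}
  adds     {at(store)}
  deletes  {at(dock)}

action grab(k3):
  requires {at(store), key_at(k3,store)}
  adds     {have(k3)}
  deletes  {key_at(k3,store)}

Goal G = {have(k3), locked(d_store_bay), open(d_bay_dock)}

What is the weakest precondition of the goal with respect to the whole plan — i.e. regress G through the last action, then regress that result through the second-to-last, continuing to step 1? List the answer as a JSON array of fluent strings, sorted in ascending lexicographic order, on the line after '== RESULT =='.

Regress step by step:
  through step 4 (grab(k3)): drop {have(k3)}, keep {locked(d_store_bay), open(d_bay_dock)}, require {at(store), key_at(k3,store)}
    → {at(store), key_at(k3,store), locked(d_store_bay), open(d_bay_dock)}
  through step 3 (move(dock,store)): drop {at(store)}, keep {key_at(k3,store), locked(d_store_bay), open(d_bay_dock)}, require {at(dock), open(d_store_dock)}
    → {at(dock), key_at(k3,store), locked(d_store_bay), open(d_bay_dock), open(d_store_dock)}
  through step 2 (unlock(d_bay_dock)): drop {open(d_bay_dock)}, keep {at(dock), key_at(k3,store), locked(d_store_bay), open(d_store_dock)}, require {have(k3), locked(d_bay_dock)}
    → {at(dock), have(k3), key_at(k3,store), locked(d_bay_dock), locked(d_store_bay), open(d_store_dock)}
  through step 1 (move(store,dock)): drop {at(dock)}, keep {have(k3), key_at(k3,store), locked(d_bay_dock), locked(d_store_bay), open(d_store_dock)}, require {at(store), open(d_store_dock)}
    → {at(store), have(k3), key_at(k3,store), locked(d_bay_dock), locked(d_store_bay), open(d_store_dock)}

== RESULT ==
["at(store)", "have(k3)", "key_at(k3,store)", "locked(d_bay_dock)", "locked(d_store_bay)", "open(d_store_dock)"]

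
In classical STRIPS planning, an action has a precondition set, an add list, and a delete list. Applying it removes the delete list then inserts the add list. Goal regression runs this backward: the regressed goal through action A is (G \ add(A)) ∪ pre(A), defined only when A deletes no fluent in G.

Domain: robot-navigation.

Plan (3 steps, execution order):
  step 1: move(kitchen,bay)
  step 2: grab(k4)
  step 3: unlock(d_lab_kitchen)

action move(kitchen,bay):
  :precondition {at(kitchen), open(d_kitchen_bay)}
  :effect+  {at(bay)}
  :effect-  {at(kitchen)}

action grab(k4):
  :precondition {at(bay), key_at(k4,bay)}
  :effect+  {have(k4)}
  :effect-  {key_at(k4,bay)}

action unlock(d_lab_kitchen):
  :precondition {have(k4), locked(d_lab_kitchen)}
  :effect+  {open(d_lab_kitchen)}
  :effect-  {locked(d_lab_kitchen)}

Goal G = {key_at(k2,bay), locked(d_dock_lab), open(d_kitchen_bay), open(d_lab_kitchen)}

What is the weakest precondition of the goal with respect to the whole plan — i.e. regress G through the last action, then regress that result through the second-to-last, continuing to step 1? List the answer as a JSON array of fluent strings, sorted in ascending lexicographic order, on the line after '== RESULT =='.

Work backward from the goal:
  through step 3 (unlock(d_lab_kitchen)): drop {open(d_lab_kitchen)}, keep {key_at(k2,bay), locked(d_dock_lab), open(d_kitchen_bay)}, require {have(k4), locked(d_lab_kitchen)}
    → {have(k4), key_at(k2,bay), locked(d_dock_lab), locked(d_lab_kitchen), open(d_kitchen_bay)}
  through step 2 (grab(k4)): drop {have(k4)}, keep {key_at(k2,bay), locked(d_dock_lab), locked(d_lab_kitchen), open(d_kitchen_bay)}, require {at(bay), key_at(k4,bay)}
    → {at(bay), key_at(k2,bay), key_at(k4,bay), locked(d_dock_lab), locked(d_lab_kitchen), open(d_kitchen_bay)}
  through step 1 (move(kitchen,bay)): drop {at(bay)}, keep {key_at(k2,bay), key_at(k4,bay), locked(d_dock_lab), locked(d_lab_kitchen), open(d_kitchen_bay)}, require {at(kitchen), open(d_kitchen_bay)}
    → {at(kitchen), key_at(k2,bay), key_at(k4,bay), locked(d_dock_lab), locked(d_lab_kitchen), open(d_kitchen_bay)}

== RESULT ==
["at(kitchen)", "key_at(k2,bay)", "key_at(k4,bay)", "locked(d_dock_lab)", "locked(d_lab_kitchen)", "open(d_kitchen_bay)"]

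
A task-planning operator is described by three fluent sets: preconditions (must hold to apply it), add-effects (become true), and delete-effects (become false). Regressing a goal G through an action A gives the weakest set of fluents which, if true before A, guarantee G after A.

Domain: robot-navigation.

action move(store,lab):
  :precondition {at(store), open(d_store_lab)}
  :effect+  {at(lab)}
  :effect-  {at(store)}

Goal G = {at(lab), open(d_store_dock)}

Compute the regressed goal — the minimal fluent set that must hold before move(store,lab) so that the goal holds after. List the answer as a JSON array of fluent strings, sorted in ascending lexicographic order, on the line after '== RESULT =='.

Regress:
  G ∩ del = {}  (empty — regression defined)
  G \ add = {at(lab), open(d_store_dock)} \ {at(lab)} = {open(d_store_dock)}
  ∪ pre   = {open(d_store_dock)} ∪ {at(store), open(d_store_lab)}
          = {at(store), open(d_store_dock), open(d_store_lab)}

== RESULT ==
["at(store)", "open(d_store_dock)", "open(d_store_lab)"]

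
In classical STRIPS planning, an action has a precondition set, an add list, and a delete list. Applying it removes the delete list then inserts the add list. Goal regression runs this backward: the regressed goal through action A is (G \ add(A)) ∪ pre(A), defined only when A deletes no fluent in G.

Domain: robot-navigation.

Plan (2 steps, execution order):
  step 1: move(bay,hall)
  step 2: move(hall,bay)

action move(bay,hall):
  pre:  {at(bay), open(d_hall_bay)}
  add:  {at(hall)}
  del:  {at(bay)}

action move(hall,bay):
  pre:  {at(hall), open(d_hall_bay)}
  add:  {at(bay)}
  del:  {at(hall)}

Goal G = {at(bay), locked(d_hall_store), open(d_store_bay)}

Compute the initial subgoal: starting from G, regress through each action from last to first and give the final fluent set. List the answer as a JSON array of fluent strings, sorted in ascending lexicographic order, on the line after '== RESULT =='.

Regress step by step:
  through step 2 (move(hall,bay)): drop {at(bay)}, keep {locked(d_hall_store), open(d_store_bay)}, require {at(hall), open(d_hall_bay)}
    → {at(hall), locked(d_hall_store), open(d_hall_bay), open(d_store_bay)}
  through step 1 (move(bay,hall)): drop {at(hall)}, keep {locked(d_hall_store), open(d_hall_bay), open(d_store_bay)}, require {at(bay), open(d_hall_bay)}
    → {at(bay), locked(d_hall_store), open(d_hall_bay), open(d_store_bay)}

== RESULT ==
["at(bay)", "locked(d_hall_store)", "open(d_hall_bay)", "open(d_store_bay)"]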